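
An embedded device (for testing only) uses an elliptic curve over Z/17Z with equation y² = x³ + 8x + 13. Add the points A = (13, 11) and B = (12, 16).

(13, 11) + (12, 16). λ = (16 - 11)/(12 - 13) ≡ 5/16 mod 17. 16⁻¹ ≡ 16 (mod 17) since 16·16 = 256 ≡ 1, so λ ≡ 12.
  x = λ² - 13 - 12 = 144 - 25 ≡ 0; y = λ·(13 - 0) - 11 ≡ 9. → (0, 9)

(0, 9)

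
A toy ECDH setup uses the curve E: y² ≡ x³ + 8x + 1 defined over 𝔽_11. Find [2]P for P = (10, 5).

(2, 6)

tangent at (10, 5): λ = (3·10² + 8)/(2·5) ≡ 0/10. 10⁻¹ ≡ 10 (mod 11), so λ ≡ 0·10 ≡ 0.
  x = λ² - 10 - 10 = 0 - 20 ≡ 2; y = λ·(10 - 2) - 5 ≡ 6. → (2, 6)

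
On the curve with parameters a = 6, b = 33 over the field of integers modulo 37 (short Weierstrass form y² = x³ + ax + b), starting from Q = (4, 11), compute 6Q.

Repeated addition: build up to 6Q.
2Q: tangent at (4, 11): λ = (3·4² + 6)/(2·11) ≡ 17/22. 22⁻¹ ≡ 32 (mod 37) since 22·32 = 704 ≡ 1, so λ ≡ 17·32 ≡ 26.
  x = λ² - 4 - 4 = 676 - 8 ≡ 2; y = λ·(4 - 2) - 11 ≡ 4. → (2, 4)
3Q: (2, 4) + (4, 11). λ = (11 - 4)/(4 - 2) ≡ 7/2 mod 37. 2⁻¹ ≡ 19 (mod 37) since 2·19 = 38 ≡ 1, so λ ≡ 22.
  x = λ² - 2 - 4 = 484 - 6 ≡ 34; y = λ·(2 - 34) - 4 ≡ 32. → (34, 32)
4Q: (34, 32) + (4, 11). λ = (11 - 32)/(4 - 34) ≡ 16/7 mod 37. 7⁻¹ ≡ 16 (mod 37) since 7·16 = 112 ≡ 1, so λ ≡ 34.
  x = λ² - 34 - 4 = 1156 - 38 ≡ 8; y = λ·(34 - 8) - 32 ≡ 1. → (8, 1)
5Q: (8, 1) + (4, 11). λ = (11 - 1)/(4 - 8) ≡ 10/33 mod 37. 33⁻¹ ≡ 9 (mod 37) since 33·9 = 297 ≡ 1, so λ ≡ 16.
  x = λ² - 8 - 4 = 256 - 12 ≡ 22; y = λ·(8 - 22) - 1 ≡ 34. → (22, 34)
6Q: (22, 34) + (4, 11). λ = (11 - 34)/(4 - 22) ≡ 14/19 mod 37. 19⁻¹ ≡ 2 (mod 37), so λ ≡ 28.
  x = λ² - 22 - 4 = 784 - 26 ≡ 18; y = λ·(22 - 18) - 34 ≡ 4. → (18, 4)

(18, 4)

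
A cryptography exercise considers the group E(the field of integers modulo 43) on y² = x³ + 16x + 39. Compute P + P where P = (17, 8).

(24, 33)

tangent at (17, 8): λ = (3·17² + 16)/(2·8) ≡ 23/16. 16⁻¹ ≡ 35 (mod 43), so λ ≡ 23·35 ≡ 31.
  x = λ² - 17 - 17 = 961 - 34 ≡ 24; y = λ·(17 - 24) - 8 ≡ 33. → (24, 33)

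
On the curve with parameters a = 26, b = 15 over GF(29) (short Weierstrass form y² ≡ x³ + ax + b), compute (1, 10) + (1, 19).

The two points share x = 1 and their y-coordinates satisfy 10 + 19 ≡ 0 (mod 29), so they are inverses. Their sum is O.

O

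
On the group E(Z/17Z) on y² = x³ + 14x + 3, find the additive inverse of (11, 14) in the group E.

(11, 3)

-(11, 14) = (11, -14 mod 17) = (11, 3).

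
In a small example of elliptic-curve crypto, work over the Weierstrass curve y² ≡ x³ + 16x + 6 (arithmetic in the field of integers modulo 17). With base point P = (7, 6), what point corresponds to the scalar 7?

Repeated addition: build up to 7P.
2P: tangent at (7, 6): λ = (3·7² + 16)/(2·6) ≡ 10/12. 12⁻¹ ≡ 10 (mod 17) since 12·10 = 120 ≡ 1, so λ ≡ 10·10 ≡ 15.
  x = λ² - 7 - 7 = 225 - 14 ≡ 7; y = λ·(7 - 7) - 6 ≡ 11. → (7, 11)
3P: (7, 11) + (7, 6): same x and y₁ ≡ -y₂, so the sum is ∞.
4P: ∞ + (7, 6) = (7, 6) (identity).
5P: tangent at (7, 6): λ = (3·7² + 16)/(2·6) ≡ 10/12. 12⁻¹ ≡ 10 (mod 17), so λ ≡ 10·10 ≡ 15.
  x = λ² - 7 - 7 = 225 - 14 ≡ 7; y = λ·(7 - 7) - 6 ≡ 11. → (7, 11)
6P: (7, 11) + (7, 6): same x and y₁ ≡ -y₂, so the sum is ∞.
7P: ∞ + (7, 6) = (7, 6) (identity).

(7, 6)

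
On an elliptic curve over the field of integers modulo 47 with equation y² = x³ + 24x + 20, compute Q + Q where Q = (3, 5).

(28, 32)

tangent at (3, 5): λ = (3·3² + 24)/(2·5) ≡ 4/10. 10⁻¹ ≡ 33 (mod 47), so λ ≡ 4·33 ≡ 38.
  x = λ² - 3 - 3 = 1444 - 6 ≡ 28; y = λ·(3 - 28) - 5 ≡ 32. → (28, 32)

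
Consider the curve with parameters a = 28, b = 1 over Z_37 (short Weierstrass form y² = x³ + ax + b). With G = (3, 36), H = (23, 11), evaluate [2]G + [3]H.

(8, 21)

First 2G:
Repeated addition: build up to 2G.
2G: tangent at (3, 36): λ = (3·3² + 28)/(2·36) ≡ 18/35. 35⁻¹ ≡ 18 (mod 37) since 35·18 = 630 ≡ 1, so λ ≡ 18·18 ≡ 28.
  x = λ² - 3 - 3 = 784 - 6 ≡ 1; y = λ·(3 - 1) - 36 ≡ 20. → (1, 20)
2G = (1, 20).
Next 3H:
Repeated addition: build up to 3H.
2H: tangent at (23, 11): λ = (3·23² + 28)/(2·11) ≡ 24/22. 22⁻¹ ≡ 32 (mod 37), so λ ≡ 24·32 ≡ 28.
  x = λ² - 23 - 23 = 784 - 46 ≡ 35; y = λ·(23 - 35) - 11 ≡ 23. → (35, 23)
3H: (35, 23) + (23, 11). λ = (11 - 23)/(23 - 35) ≡ 25/25 mod 37. 25⁻¹ ≡ 3 (mod 37), so λ ≡ 1.
  x = λ² - 35 - 23 = 1 - 58 ≡ 17; y = λ·(35 - 17) - 23 ≡ 32. → (17, 32)
3H = (17, 32).
Finally 2G + 3H:
(1, 20) + (17, 32). λ = (32 - 20)/(17 - 1) ≡ 12/16 mod 37. 16⁻¹ ≡ 7 (mod 37), so λ ≡ 10.
  x = λ² - 1 - 17 = 100 - 18 ≡ 8; y = λ·(1 - 8) - 20 ≡ 21. → (8, 21)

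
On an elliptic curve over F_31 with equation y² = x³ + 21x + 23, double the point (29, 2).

tangent at (29, 2): λ = (3·29² + 21)/(2·2) ≡ 2/4. 4⁻¹ ≡ 8 (mod 31), so λ ≡ 2·8 ≡ 16.
  x = λ² - 29 - 29 = 256 - 58 ≡ 12; y = λ·(29 - 12) - 2 ≡ 22. → (12, 22)

(12, 22)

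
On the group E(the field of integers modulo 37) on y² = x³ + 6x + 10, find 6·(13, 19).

Write G = (13, 19).
Double-and-add on 6 = (110)₂. Start with G = (13, 19) for the leading 1-bit.
double: tangent at (13, 19): λ = (3·13² + 6)/(2·19) ≡ 32/1. 1⁻¹ ≡ 1 (mod 37) since 1·1 = 1 ≡ 1, so λ ≡ 32·1 ≡ 32.
  x = λ² - 13 - 13 = 1024 - 26 ≡ 36; y = λ·(13 - 36) - 19 ≡ 22. → (36, 22)
add G: (36, 22) + (13, 19). λ = (19 - 22)/(13 - 36) ≡ 34/14 mod 37. 14⁻¹ ≡ 8 (mod 37), so λ ≡ 13.
  x = λ² - 36 - 13 = 169 - 49 ≡ 9; y = λ·(36 - 9) - 22 ≡ 33. → (9, 33)
double: tangent at (9, 33): λ = (3·9² + 6)/(2·33) ≡ 27/29. 29⁻¹ ≡ 23 (mod 37), so λ ≡ 27·23 ≡ 29.
  x = λ² - 9 - 9 = 841 - 18 ≡ 9; y = λ·(9 - 9) - 33 ≡ 4. → (9, 4)

(9, 4)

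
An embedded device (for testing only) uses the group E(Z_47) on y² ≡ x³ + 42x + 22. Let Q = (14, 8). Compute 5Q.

Double-and-add on 5 = (101)₂. Start with Q = (14, 8) for the leading 1-bit.
double: tangent at (14, 8): λ = (3·14² + 42)/(2·8) ≡ 19/16. 16⁻¹ ≡ 3 (mod 47), so λ ≡ 19·3 ≡ 10.
  x = λ² - 14 - 14 = 100 - 28 ≡ 25; y = λ·(14 - 25) - 8 ≡ 23. → (25, 23)
double: tangent at (25, 23): λ = (3·25² + 42)/(2·23) ≡ 37/46. 46⁻¹ ≡ 46 (mod 47) since 46·46 = 2116 ≡ 1, so λ ≡ 37·46 ≡ 10.
  x = λ² - 25 - 25 = 100 - 50 ≡ 3; y = λ·(25 - 3) - 23 ≡ 9. → (3, 9)
add Q: (3, 9) + (14, 8). λ = (8 - 9)/(14 - 3) ≡ 46/11 mod 47. 11⁻¹ ≡ 30 (mod 47), so λ ≡ 17.
  x = λ² - 3 - 14 = 289 - 17 ≡ 37; y = λ·(3 - 37) - 9 ≡ 24. → (37, 24)

(37, 24)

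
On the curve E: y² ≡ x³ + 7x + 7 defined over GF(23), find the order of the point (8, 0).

2

2P: (8, 0) + (8, 0): same x and y₁ ≡ -y₂, so the sum is 𝒪.
2P = 𝒪, so the order is 2.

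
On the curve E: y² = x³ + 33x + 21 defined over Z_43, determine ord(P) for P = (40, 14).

4

2P: tangent at (40, 14): λ = (3·40² + 33)/(2·14) ≡ 17/28. 28⁻¹ ≡ 20 (mod 43), so λ ≡ 17·20 ≡ 39.
  x = λ² - 40 - 40 = 1521 - 80 ≡ 22; y = λ·(40 - 22) - 14 ≡ 0. → (22, 0)
3P: (22, 0) + (40, 14). λ = (14 - 0)/(40 - 22) ≡ 14/18 mod 43. 18⁻¹ ≡ 12 (mod 43) since 18·12 = 216 ≡ 1, so λ ≡ 39.
  x = λ² - 22 - 40 = 1521 - 62 ≡ 40; y = λ·(22 - 40) - 0 ≡ 29. → (40, 29)
4P: (40, 29) + (40, 14): same x and y₁ ≡ -y₂, so the sum is O.
4P = O, so the order is 4.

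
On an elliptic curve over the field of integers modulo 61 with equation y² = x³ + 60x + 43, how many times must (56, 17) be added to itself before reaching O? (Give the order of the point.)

2P: tangent at (56, 17): λ = (3·56² + 60)/(2·17) ≡ 13/34. 34⁻¹ ≡ 9 (mod 61), so λ ≡ 13·9 ≡ 56.
  x = λ² - 56 - 56 = 3136 - 112 ≡ 35; y = λ·(56 - 35) - 17 ≡ 0. → (35, 0)
3P: (35, 0) + (56, 17). λ = (17 - 0)/(56 - 35) ≡ 17/21 mod 61. 21⁻¹ ≡ 32 (mod 61) since 21·32 = 672 ≡ 1, so λ ≡ 56.
  x = λ² - 35 - 56 = 3136 - 91 ≡ 56; y = λ·(35 - 56) - 0 ≡ 44. → (56, 44)
4P: (56, 44) + (56, 17): same x and y₁ ≡ -y₂, so the sum is O.
4P = O, so the order is 4.

4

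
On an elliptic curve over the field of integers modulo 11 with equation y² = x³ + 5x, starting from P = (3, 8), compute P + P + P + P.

(9, 9)

Repeated addition: build up to 4P.
2P: tangent at (3, 8): λ = (3·3² + 5)/(2·8) ≡ 10/5. 5⁻¹ ≡ 9 (mod 11) since 5·9 = 45 ≡ 1, so λ ≡ 10·9 ≡ 2.
  x = λ² - 3 - 3 = 4 - 6 ≡ 9; y = λ·(3 - 9) - 8 ≡ 2. → (9, 2)
3P: (9, 2) + (3, 8). λ = (8 - 2)/(3 - 9) ≡ 6/5 mod 11. 5⁻¹ ≡ 9 (mod 11), so λ ≡ 10.
  x = λ² - 9 - 3 = 100 - 12 ≡ 0; y = λ·(9 - 0) - 2 ≡ 0. → (0, 0)
4P: (0, 0) + (3, 8). λ = (8 - 0)/(3 - 0) ≡ 8/3 mod 11. 3⁻¹ ≡ 4 (mod 11) since 3·4 = 12 ≡ 1, so λ ≡ 10.
  x = λ² - 0 - 3 = 100 - 3 ≡ 9; y = λ·(0 - 9) - 0 ≡ 9. → (9, 9)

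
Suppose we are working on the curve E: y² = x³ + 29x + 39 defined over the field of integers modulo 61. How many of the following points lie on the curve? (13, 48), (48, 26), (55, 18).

(13, 48): 48² ≡ 47, rhs ≡ 51 → off.
(48, 26): 26² ≡ 5, rhs ≡ 27 → off.
(55, 18): 18² ≡ 19, rhs ≡ 15 → off.

0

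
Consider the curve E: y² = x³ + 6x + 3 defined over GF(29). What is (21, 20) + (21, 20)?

tangent at (21, 20): λ = (3·21² + 6)/(2·20) ≡ 24/11. 11⁻¹ ≡ 8 (mod 29), so λ ≡ 24·8 ≡ 18.
  x = λ² - 21 - 21 = 324 - 42 ≡ 21; y = λ·(21 - 21) - 20 ≡ 9. → (21, 9)

(21, 9)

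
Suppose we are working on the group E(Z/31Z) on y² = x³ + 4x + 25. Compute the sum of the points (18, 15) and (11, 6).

(18, 15) + (11, 6). λ = (6 - 15)/(11 - 18) ≡ 22/24 mod 31. 24⁻¹ ≡ 22 (mod 31), so λ ≡ 19.
  x = λ² - 18 - 11 = 361 - 29 ≡ 22; y = λ·(18 - 22) - 15 ≡ 2. → (22, 2)

(22, 2)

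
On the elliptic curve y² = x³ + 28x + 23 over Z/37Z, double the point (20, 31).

tangent at (20, 31): λ = (3·20² + 28)/(2·31) ≡ 7/25. 25⁻¹ ≡ 3 (mod 37), so λ ≡ 7·3 ≡ 21.
  x = λ² - 20 - 20 = 441 - 40 ≡ 31; y = λ·(20 - 31) - 31 ≡ 34. → (31, 34)

(31, 34)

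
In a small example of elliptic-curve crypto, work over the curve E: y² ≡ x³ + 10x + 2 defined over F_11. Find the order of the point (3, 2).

2P: tangent at (3, 2): λ = (3·3² + 10)/(2·2) ≡ 4/4. 4⁻¹ ≡ 3 (mod 11) since 4·3 = 12 ≡ 1, so λ ≡ 4·3 ≡ 1.
  x = λ² - 3 - 3 = 1 - 6 ≡ 6; y = λ·(3 - 6) - 2 ≡ 6. → (6, 6)
3P: (6, 6) + (3, 2). λ = (2 - 6)/(3 - 6) ≡ 7/8 mod 11. 8⁻¹ ≡ 7 (mod 11) since 8·7 = 56 ≡ 1, so λ ≡ 5.
  x = λ² - 6 - 3 = 25 - 9 ≡ 5; y = λ·(6 - 5) - 6 ≡ 10. → (5, 10)
4P: (5, 10) + (3, 2). λ = (2 - 10)/(3 - 5) ≡ 3/9 mod 11. 9⁻¹ ≡ 5 (mod 11) since 9·5 = 45 ≡ 1, so λ ≡ 4.
  x = λ² - 5 - 3 = 16 - 8 ≡ 8; y = λ·(5 - 8) - 10 ≡ 0. → (8, 0)
5P: (8, 0) + (3, 2). λ = (2 - 0)/(3 - 8) ≡ 2/6 mod 11. 6⁻¹ ≡ 2 (mod 11), so λ ≡ 4.
  x = λ² - 8 - 3 = 16 - 11 ≡ 5; y = λ·(8 - 5) - 0 ≡ 1. → (5, 1)
6P: (5, 1) + (3, 2). λ = (2 - 1)/(3 - 5) ≡ 1/9 mod 11. 9⁻¹ ≡ 5 (mod 11), so λ ≡ 5.
  x = λ² - 5 - 3 = 25 - 8 ≡ 6; y = λ·(5 - 6) - 1 ≡ 5. → (6, 5)
7P: (6, 5) + (3, 2). λ = (2 - 5)/(3 - 6) ≡ 8/8 mod 11. 8⁻¹ ≡ 7 (mod 11), so λ ≡ 1.
  x = λ² - 6 - 3 = 1 - 9 ≡ 3; y = λ·(6 - 3) - 5 ≡ 9. → (3, 9)
8P: (3, 9) + (3, 2): same x and y₁ ≡ -y₂, so the sum is O.
8P = O, so the order is 8.

8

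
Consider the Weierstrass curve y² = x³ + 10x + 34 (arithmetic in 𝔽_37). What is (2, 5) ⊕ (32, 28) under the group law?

(7, 22)

(2, 5) + (32, 28). λ = (28 - 5)/(32 - 2) ≡ 23/30 mod 37. 30⁻¹ ≡ 21 (mod 37), so λ ≡ 2.
  x = λ² - 2 - 32 = 4 - 34 ≡ 7; y = λ·(2 - 7) - 5 ≡ 22. → (7, 22)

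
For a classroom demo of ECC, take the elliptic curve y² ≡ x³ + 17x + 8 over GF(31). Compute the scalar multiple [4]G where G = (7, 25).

Double-and-add on 4 = (100)₂. Start with G = (7, 25) for the leading 1-bit.
double: tangent at (7, 25): λ = (3·7² + 17)/(2·25) ≡ 9/19. 19⁻¹ ≡ 18 (mod 31), so λ ≡ 9·18 ≡ 7.
  x = λ² - 7 - 7 = 49 - 14 ≡ 4; y = λ·(7 - 4) - 25 ≡ 27. → (4, 27)
double: tangent at (4, 27): λ = (3·4² + 17)/(2·27) ≡ 3/23. 23⁻¹ ≡ 27 (mod 31), so λ ≡ 3·27 ≡ 19.
  x = λ² - 4 - 4 = 361 - 8 ≡ 12; y = λ·(4 - 12) - 27 ≡ 7. → (12, 7)

(12, 7)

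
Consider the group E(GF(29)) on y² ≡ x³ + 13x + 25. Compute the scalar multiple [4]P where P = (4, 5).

(12, 16)

Repeated addition: build up to 4P.
2P: tangent at (4, 5): λ = (3·4² + 13)/(2·5) ≡ 3/10. 10⁻¹ ≡ 3 (mod 29), so λ ≡ 3·3 ≡ 9.
  x = λ² - 4 - 4 = 81 - 8 ≡ 15; y = λ·(4 - 15) - 5 ≡ 12. → (15, 12)
3P: (15, 12) + (4, 5). λ = (5 - 12)/(4 - 15) ≡ 22/18 mod 29. 18⁻¹ ≡ 21 (mod 29), so λ ≡ 27.
  x = λ² - 15 - 4 = 729 - 19 ≡ 14; y = λ·(15 - 14) - 12 ≡ 15. → (14, 15)
4P: (14, 15) + (4, 5). λ = (5 - 15)/(4 - 14) ≡ 19/19 mod 29. 19⁻¹ ≡ 26 (mod 29), so λ ≡ 1.
  x = λ² - 14 - 4 = 1 - 18 ≡ 12; y = λ·(14 - 12) - 15 ≡ 16. → (12, 16)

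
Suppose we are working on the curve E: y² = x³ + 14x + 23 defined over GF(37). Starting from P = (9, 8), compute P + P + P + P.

Double-and-add on 4 = (100)₂. Start with P = (9, 8) for the leading 1-bit.
double: tangent at (9, 8): λ = (3·9² + 14)/(2·8) ≡ 35/16. 16⁻¹ ≡ 7 (mod 37), so λ ≡ 35·7 ≡ 23.
  x = λ² - 9 - 9 = 529 - 18 ≡ 30; y = λ·(9 - 30) - 8 ≡ 27. → (30, 27)
double: tangent at (30, 27): λ = (3·30² + 14)/(2·27) ≡ 13/17. 17⁻¹ ≡ 24 (mod 37), so λ ≡ 13·24 ≡ 16.
  x = λ² - 30 - 30 = 256 - 60 ≡ 11; y = λ·(30 - 11) - 27 ≡ 18. → (11, 18)

(11, 18)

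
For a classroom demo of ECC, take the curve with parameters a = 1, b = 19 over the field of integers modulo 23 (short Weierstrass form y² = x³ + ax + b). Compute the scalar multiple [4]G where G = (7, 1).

Double-and-add on 4 = (100)₂. Start with G = (7, 1) for the leading 1-bit.
double: tangent at (7, 1): λ = (3·7² + 1)/(2·1) ≡ 10/2. 2⁻¹ ≡ 12 (mod 23) since 2·12 = 24 ≡ 1, so λ ≡ 10·12 ≡ 5.
  x = λ² - 7 - 7 = 25 - 14 ≡ 11; y = λ·(7 - 11) - 1 ≡ 2. → (11, 2)
double: tangent at (11, 2): λ = (3·11² + 1)/(2·2) ≡ 19/4. 4⁻¹ ≡ 6 (mod 23), so λ ≡ 19·6 ≡ 22.
  x = λ² - 11 - 11 = 484 - 22 ≡ 2; y = λ·(11 - 2) - 2 ≡ 12. → (2, 12)

(2, 12)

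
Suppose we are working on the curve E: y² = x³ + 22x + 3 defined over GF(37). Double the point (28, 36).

tangent at (28, 36): λ = (3·28² + 22)/(2·36) ≡ 6/35. 35⁻¹ ≡ 18 (mod 37) since 35·18 = 630 ≡ 1, so λ ≡ 6·18 ≡ 34.
  x = λ² - 28 - 28 = 1156 - 56 ≡ 27; y = λ·(28 - 27) - 36 ≡ 35. → (27, 35)

(27, 35)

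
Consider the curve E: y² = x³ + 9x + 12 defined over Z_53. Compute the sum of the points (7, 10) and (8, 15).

(10, 28)

(7, 10) + (8, 15). λ = (15 - 10)/(8 - 7) ≡ 5/1 mod 53. 1⁻¹ ≡ 1 (mod 53) since 1·1 = 1 ≡ 1, so λ ≡ 5.
  x = λ² - 7 - 8 = 25 - 15 ≡ 10; y = λ·(7 - 10) - 10 ≡ 28. → (10, 28)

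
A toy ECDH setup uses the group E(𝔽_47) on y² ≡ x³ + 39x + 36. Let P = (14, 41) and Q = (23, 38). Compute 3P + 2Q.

First 3P:
Repeated addition: build up to 3P.
2P: tangent at (14, 41): λ = (3·14² + 39)/(2·41) ≡ 16/35. 35⁻¹ ≡ 43 (mod 47), so λ ≡ 16·43 ≡ 30.
  x = λ² - 14 - 14 = 900 - 28 ≡ 26; y = λ·(14 - 26) - 41 ≡ 22. → (26, 22)
3P: (26, 22) + (14, 41). λ = (41 - 22)/(14 - 26) ≡ 19/35 mod 47. 35⁻¹ ≡ 43 (mod 47) since 35·43 = 1505 ≡ 1, so λ ≡ 18.
  x = λ² - 26 - 14 = 324 - 40 ≡ 2; y = λ·(26 - 2) - 22 ≡ 34. → (2, 34)
3P = (2, 34).
Next 2Q:
Repeated addition: build up to 2Q.
2Q: tangent at (23, 38): λ = (3·23² + 39)/(2·38) ≡ 28/29. 29⁻¹ ≡ 13 (mod 47) since 29·13 = 377 ≡ 1, so λ ≡ 28·13 ≡ 35.
  x = λ² - 23 - 23 = 1225 - 46 ≡ 4; y = λ·(23 - 4) - 38 ≡ 16. → (4, 16)
2Q = (4, 16).
Finally 3P + 2Q:
(2, 34) + (4, 16). λ = (16 - 34)/(4 - 2) ≡ 29/2 mod 47. 2⁻¹ ≡ 24 (mod 47), so λ ≡ 38.
  x = λ² - 2 - 4 = 1444 - 6 ≡ 28; y = λ·(2 - 28) - 34 ≡ 12. → (28, 12)

(28, 12)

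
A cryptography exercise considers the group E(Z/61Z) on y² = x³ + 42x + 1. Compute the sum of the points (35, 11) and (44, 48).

(35, 11) + (44, 48). λ = (48 - 11)/(44 - 35) ≡ 37/9 mod 61. 9⁻¹ ≡ 34 (mod 61) since 9·34 = 306 ≡ 1, so λ ≡ 38.
  x = λ² - 35 - 44 = 1444 - 79 ≡ 23; y = λ·(35 - 23) - 11 ≡ 18. → (23, 18)

(23, 18)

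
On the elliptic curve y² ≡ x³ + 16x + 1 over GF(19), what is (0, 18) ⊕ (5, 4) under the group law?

(15, 5)

(0, 18) + (5, 4). λ = (4 - 18)/(5 - 0) ≡ 5/5 mod 19. 5⁻¹ ≡ 4 (mod 19) since 5·4 = 20 ≡ 1, so λ ≡ 1.
  x = λ² - 0 - 5 = 1 - 5 ≡ 15; y = λ·(0 - 15) - 18 ≡ 5. → (15, 5)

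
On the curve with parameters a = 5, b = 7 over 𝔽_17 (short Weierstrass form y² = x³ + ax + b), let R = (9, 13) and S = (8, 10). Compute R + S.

(9, 13) + (8, 10). λ = (10 - 13)/(8 - 9) ≡ 14/16 mod 17. 16⁻¹ ≡ 16 (mod 17), so λ ≡ 3.
  x = λ² - 9 - 8 = 9 - 17 ≡ 9; y = λ·(9 - 9) - 13 ≡ 4. → (9, 4)

(9, 4)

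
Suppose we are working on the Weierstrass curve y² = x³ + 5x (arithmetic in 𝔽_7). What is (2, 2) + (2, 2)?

tangent at (2, 2): λ = (3·2² + 5)/(2·2) ≡ 3/4. 4⁻¹ ≡ 2 (mod 7), so λ ≡ 3·2 ≡ 6.
  x = λ² - 2 - 2 = 36 - 4 ≡ 4; y = λ·(2 - 4) - 2 ≡ 0. → (4, 0)

(4, 0)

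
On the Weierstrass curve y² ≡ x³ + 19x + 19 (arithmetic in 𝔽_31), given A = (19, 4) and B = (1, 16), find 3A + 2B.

(4, 29)

First 3A:
Repeated addition: build up to 3A.
2A: tangent at (19, 4): λ = (3·19² + 19)/(2·4) ≡ 17/8. 8⁻¹ ≡ 4 (mod 31), so λ ≡ 17·4 ≡ 6.
  x = λ² - 19 - 19 = 36 - 38 ≡ 29; y = λ·(19 - 29) - 4 ≡ 29. → (29, 29)
3A: (29, 29) + (19, 4). λ = (4 - 29)/(19 - 29) ≡ 6/21 mod 31. 21⁻¹ ≡ 3 (mod 31), so λ ≡ 18.
  x = λ² - 29 - 19 = 324 - 48 ≡ 28; y = λ·(29 - 28) - 29 ≡ 20. → (28, 20)
3A = (28, 20).
Next 2B:
Repeated addition: build up to 2B.
2B: tangent at (1, 16): λ = (3·1² + 19)/(2·16) ≡ 22/1. 1⁻¹ ≡ 1 (mod 31) since 1·1 = 1 ≡ 1, so λ ≡ 22·1 ≡ 22.
  x = λ² - 1 - 1 = 484 - 2 ≡ 17; y = λ·(1 - 17) - 16 ≡ 4. → (17, 4)
2B = (17, 4).
Finally 3A + 2B:
(28, 20) + (17, 4). λ = (4 - 20)/(17 - 28) ≡ 15/20 mod 31. 20⁻¹ ≡ 14 (mod 31) since 20·14 = 280 ≡ 1, so λ ≡ 24.
  x = λ² - 28 - 17 = 576 - 45 ≡ 4; y = λ·(28 - 4) - 20 ≡ 29. → (4, 29)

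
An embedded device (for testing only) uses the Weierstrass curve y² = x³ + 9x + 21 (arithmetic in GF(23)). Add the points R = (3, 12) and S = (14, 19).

(3, 12) + (14, 19). λ = (19 - 12)/(14 - 3) ≡ 7/11 mod 23. 11⁻¹ ≡ 21 (mod 23) since 11·21 = 231 ≡ 1, so λ ≡ 9.
  x = λ² - 3 - 14 = 81 - 17 ≡ 18; y = λ·(3 - 18) - 12 ≡ 14. → (18, 14)

(18, 14)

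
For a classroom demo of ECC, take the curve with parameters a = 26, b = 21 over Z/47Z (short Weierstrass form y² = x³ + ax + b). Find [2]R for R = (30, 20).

tangent at (30, 20): λ = (3·30² + 26)/(2·20) ≡ 0/40. 40⁻¹ ≡ 20 (mod 47), so λ ≡ 0·20 ≡ 0.
  x = λ² - 30 - 30 = 0 - 60 ≡ 34; y = λ·(30 - 34) - 20 ≡ 27. → (34, 27)

(34, 27)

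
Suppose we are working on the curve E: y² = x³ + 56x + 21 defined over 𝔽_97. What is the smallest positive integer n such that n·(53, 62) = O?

3

2P: tangent at (53, 62): λ = (3·53² + 56)/(2·62) ≡ 44/27. 27⁻¹ ≡ 18 (mod 97) since 27·18 = 486 ≡ 1, so λ ≡ 44·18 ≡ 16.
  x = λ² - 53 - 53 = 256 - 106 ≡ 53; y = λ·(53 - 53) - 62 ≡ 35. → (53, 35)
3P: (53, 35) + (53, 62): same x and y₁ ≡ -y₂, so the sum is O.
3P = O, so the order is 3.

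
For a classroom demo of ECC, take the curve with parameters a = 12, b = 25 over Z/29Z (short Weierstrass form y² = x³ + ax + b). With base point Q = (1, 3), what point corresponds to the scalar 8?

(20, 0)

Repeated addition: build up to 8Q.
2Q: tangent at (1, 3): λ = (3·1² + 12)/(2·3) ≡ 15/6. 6⁻¹ ≡ 5 (mod 29) since 6·5 = 30 ≡ 1, so λ ≡ 15·5 ≡ 17.
  x = λ² - 1 - 1 = 289 - 2 ≡ 26; y = λ·(1 - 26) - 3 ≡ 7. → (26, 7)
3Q: (26, 7) + (1, 3). λ = (3 - 7)/(1 - 26) ≡ 25/4 mod 29. 4⁻¹ ≡ 22 (mod 29), so λ ≡ 28.
  x = λ² - 26 - 1 = 784 - 27 ≡ 3; y = λ·(26 - 3) - 7 ≡ 28. → (3, 28)
4Q: (3, 28) + (1, 3). λ = (3 - 28)/(1 - 3) ≡ 4/27 mod 29. 27⁻¹ ≡ 14 (mod 29), so λ ≡ 27.
  x = λ² - 3 - 1 = 729 - 4 ≡ 0; y = λ·(3 - 0) - 28 ≡ 24. → (0, 24)
5Q: (0, 24) + (1, 3). λ = (3 - 24)/(1 - 0) ≡ 8/1 mod 29. 1⁻¹ ≡ 1 (mod 29), so λ ≡ 8.
  x = λ² - 0 - 1 = 64 - 1 ≡ 5; y = λ·(0 - 5) - 24 ≡ 23. → (5, 23)
6Q: (5, 23) + (1, 3). λ = (3 - 23)/(1 - 5) ≡ 9/25 mod 29. 25⁻¹ ≡ 7 (mod 29), so λ ≡ 5.
  x = λ² - 5 - 1 = 25 - 6 ≡ 19; y = λ·(5 - 19) - 23 ≡ 23. → (19, 23)
7Q: (19, 23) + (1, 3). λ = (3 - 23)/(1 - 19) ≡ 9/11 mod 29. 11⁻¹ ≡ 8 (mod 29), so λ ≡ 14.
  x = λ² - 19 - 1 = 196 - 20 ≡ 2; y = λ·(19 - 2) - 23 ≡ 12. → (2, 12)
8Q: (2, 12) + (1, 3). λ = (3 - 12)/(1 - 2) ≡ 20/28 mod 29. 28⁻¹ ≡ 28 (mod 29) since 28·28 = 784 ≡ 1, so λ ≡ 9.
  x = λ² - 2 - 1 = 81 - 3 ≡ 20; y = λ·(2 - 20) - 12 ≡ 0. → (20, 0)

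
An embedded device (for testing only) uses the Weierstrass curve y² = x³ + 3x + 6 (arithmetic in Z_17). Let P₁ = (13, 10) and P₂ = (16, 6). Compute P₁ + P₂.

(3, 5)

(13, 10) + (16, 6). λ = (6 - 10)/(16 - 13) ≡ 13/3 mod 17. 3⁻¹ ≡ 6 (mod 17) since 3·6 = 18 ≡ 1, so λ ≡ 10.
  x = λ² - 13 - 16 = 100 - 29 ≡ 3; y = λ·(13 - 3) - 10 ≡ 5. → (3, 5)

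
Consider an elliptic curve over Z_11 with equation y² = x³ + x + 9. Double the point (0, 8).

tangent at (0, 8): λ = (3·0² + 1)/(2·8) ≡ 1/5. 5⁻¹ ≡ 9 (mod 11), so λ ≡ 1·9 ≡ 9.
  x = λ² - 0 - 0 = 81 - 0 ≡ 4; y = λ·(0 - 4) - 8 ≡ 0. → (4, 0)

(4, 0)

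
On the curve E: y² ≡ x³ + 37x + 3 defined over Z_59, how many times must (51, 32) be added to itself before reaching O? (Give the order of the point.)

2P: tangent at (51, 32): λ = (3·51² + 37)/(2·32) ≡ 52/5. 5⁻¹ ≡ 12 (mod 59), so λ ≡ 52·12 ≡ 34.
  x = λ² - 51 - 51 = 1156 - 102 ≡ 51; y = λ·(51 - 51) - 32 ≡ 27. → (51, 27)
3P: (51, 27) + (51, 32): same x and y₁ ≡ -y₂, so the sum is O.
3P = O, so the order is 3.

3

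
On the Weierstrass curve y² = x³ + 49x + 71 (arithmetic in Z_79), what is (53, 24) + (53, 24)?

tangent at (53, 24): λ = (3·53² + 49)/(2·24) ≡ 23/48. 48⁻¹ ≡ 28 (mod 79) since 48·28 = 1344 ≡ 1, so λ ≡ 23·28 ≡ 12.
  x = λ² - 53 - 53 = 144 - 106 ≡ 38; y = λ·(53 - 38) - 24 ≡ 77. → (38, 77)

(38, 77)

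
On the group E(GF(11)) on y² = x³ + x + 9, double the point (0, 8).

(4, 0)

tangent at (0, 8): λ = (3·0² + 1)/(2·8) ≡ 1/5. 5⁻¹ ≡ 9 (mod 11), so λ ≡ 1·9 ≡ 9.
  x = λ² - 0 - 0 = 81 - 0 ≡ 4; y = λ·(0 - 4) - 8 ≡ 0. → (4, 0)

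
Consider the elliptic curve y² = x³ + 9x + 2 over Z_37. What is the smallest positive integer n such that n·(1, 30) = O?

3

2P: tangent at (1, 30): λ = (3·1² + 9)/(2·30) ≡ 12/23. 23⁻¹ ≡ 29 (mod 37) since 23·29 = 667 ≡ 1, so λ ≡ 12·29 ≡ 15.
  x = λ² - 1 - 1 = 225 - 2 ≡ 1; y = λ·(1 - 1) - 30 ≡ 7. → (1, 7)
3P: (1, 7) + (1, 30): same x and y₁ ≡ -y₂, so the sum is O.
3P = O, so the order is 3.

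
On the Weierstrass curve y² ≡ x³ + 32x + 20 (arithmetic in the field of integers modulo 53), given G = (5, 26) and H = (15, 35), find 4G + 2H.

(5, 26)

First 4G:
Repeated addition: build up to 4G.
2G: tangent at (5, 26): λ = (3·5² + 32)/(2·26) ≡ 1/52. 52⁻¹ ≡ 52 (mod 53) since 52·52 = 2704 ≡ 1, so λ ≡ 1·52 ≡ 52.
  x = λ² - 5 - 5 = 2704 - 10 ≡ 44; y = λ·(5 - 44) - 26 ≡ 13. → (44, 13)
3G: (44, 13) + (5, 26). λ = (26 - 13)/(5 - 44) ≡ 13/14 mod 53. 14⁻¹ ≡ 19 (mod 53) since 14·19 = 266 ≡ 1, so λ ≡ 35.
  x = λ² - 44 - 5 = 1225 - 49 ≡ 10; y = λ·(44 - 10) - 13 ≡ 11. → (10, 11)
4G: (10, 11) + (5, 26). λ = (26 - 11)/(5 - 10) ≡ 15/48 mod 53. 48⁻¹ ≡ 21 (mod 53), so λ ≡ 50.
  x = λ² - 10 - 5 = 2500 - 15 ≡ 47; y = λ·(10 - 47) - 11 ≡ 47. → (47, 47)
4G = (47, 47).
Next 2H:
Repeated addition: build up to 2H.
2H: tangent at (15, 35): λ = (3·15² + 32)/(2·35) ≡ 18/17. 17⁻¹ ≡ 25 (mod 53) since 17·25 = 425 ≡ 1, so λ ≡ 18·25 ≡ 26.
  x = λ² - 15 - 15 = 676 - 30 ≡ 10; y = λ·(15 - 10) - 35 ≡ 42. → (10, 42)
2H = (10, 42).
Finally 4G + 2H:
(47, 47) + (10, 42). λ = (42 - 47)/(10 - 47) ≡ 48/16 mod 53. 16⁻¹ ≡ 10 (mod 53) since 16·10 = 160 ≡ 1, so λ ≡ 3.
  x = λ² - 47 - 10 = 9 - 57 ≡ 5; y = λ·(47 - 5) - 47 ≡ 26. → (5, 26)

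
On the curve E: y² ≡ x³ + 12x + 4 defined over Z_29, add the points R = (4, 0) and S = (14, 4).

(10, 15)

(4, 0) + (14, 4). λ = (4 - 0)/(14 - 4) ≡ 4/10 mod 29. 10⁻¹ ≡ 3 (mod 29) since 10·3 = 30 ≡ 1, so λ ≡ 12.
  x = λ² - 4 - 14 = 144 - 18 ≡ 10; y = λ·(4 - 10) - 0 ≡ 15. → (10, 15)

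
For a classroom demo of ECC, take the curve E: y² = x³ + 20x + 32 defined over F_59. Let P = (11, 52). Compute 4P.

(22, 21)

Repeated addition: build up to 4P.
2P: tangent at (11, 52): λ = (3·11² + 20)/(2·52) ≡ 29/45. 45⁻¹ ≡ 21 (mod 59) since 45·21 = 945 ≡ 1, so λ ≡ 29·21 ≡ 19.
  x = λ² - 11 - 11 = 361 - 22 ≡ 44; y = λ·(11 - 44) - 52 ≡ 29. → (44, 29)
3P: (44, 29) + (11, 52). λ = (52 - 29)/(11 - 44) ≡ 23/26 mod 59. 26⁻¹ ≡ 25 (mod 59), so λ ≡ 44.
  x = λ² - 44 - 11 = 1936 - 55 ≡ 52; y = λ·(44 - 52) - 29 ≡ 32. → (52, 32)
4P: (52, 32) + (11, 52). λ = (52 - 32)/(11 - 52) ≡ 20/18 mod 59. 18⁻¹ ≡ 23 (mod 59), so λ ≡ 47.
  x = λ² - 52 - 11 = 2209 - 63 ≡ 22; y = λ·(52 - 22) - 32 ≡ 21. → (22, 21)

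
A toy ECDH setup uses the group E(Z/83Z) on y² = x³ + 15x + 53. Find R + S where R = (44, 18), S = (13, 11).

(44, 18) + (13, 11). λ = (11 - 18)/(13 - 44) ≡ 76/52 mod 83. 52⁻¹ ≡ 8 (mod 83) since 52·8 = 416 ≡ 1, so λ ≡ 27.
  x = λ² - 44 - 13 = 729 - 57 ≡ 8; y = λ·(44 - 8) - 18 ≡ 41. → (8, 41)

(8, 41)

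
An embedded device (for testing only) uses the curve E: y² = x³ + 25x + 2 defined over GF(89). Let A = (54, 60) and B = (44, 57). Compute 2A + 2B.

First 2A:
Repeated addition: build up to 2A.
2A: tangent at (54, 60): λ = (3·54² + 25)/(2·60) ≡ 51/31. 31⁻¹ ≡ 23 (mod 89), so λ ≡ 51·23 ≡ 16.
  x = λ² - 54 - 54 = 256 - 108 ≡ 59; y = λ·(54 - 59) - 60 ≡ 38. → (59, 38)
2A = (59, 38).
Next 2B:
Repeated addition: build up to 2B.
2B: tangent at (44, 57): λ = (3·44² + 25)/(2·57) ≡ 48/25. 25⁻¹ ≡ 57 (mod 89), so λ ≡ 48·57 ≡ 66.
  x = λ² - 44 - 44 = 4356 - 88 ≡ 85; y = λ·(44 - 85) - 57 ≡ 85. → (85, 85)
2B = (85, 85).
Finally 2A + 2B:
(59, 38) + (85, 85). λ = (85 - 38)/(85 - 59) ≡ 47/26 mod 89. 26⁻¹ ≡ 24 (mod 89) since 26·24 = 624 ≡ 1, so λ ≡ 60.
  x = λ² - 59 - 85 = 3600 - 144 ≡ 74; y = λ·(59 - 74) - 38 ≡ 41. → (74, 41)

(74, 41)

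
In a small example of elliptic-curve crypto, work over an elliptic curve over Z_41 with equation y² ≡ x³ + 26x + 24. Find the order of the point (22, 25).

2P: tangent at (22, 25): λ = (3·22² + 26)/(2·25) ≡ 2/9. 9⁻¹ ≡ 32 (mod 41), so λ ≡ 2·32 ≡ 23.
  x = λ² - 22 - 22 = 529 - 44 ≡ 34; y = λ·(22 - 34) - 25 ≡ 27. → (34, 27)
3P: (34, 27) + (22, 25). λ = (25 - 27)/(22 - 34) ≡ 39/29 mod 41. 29⁻¹ ≡ 17 (mod 41), so λ ≡ 7.
  x = λ² - 34 - 22 = 49 - 56 ≡ 34; y = λ·(34 - 34) - 27 ≡ 14. → (34, 14)
4P: (34, 14) + (22, 25). λ = (25 - 14)/(22 - 34) ≡ 11/29 mod 41. 29⁻¹ ≡ 17 (mod 41), so λ ≡ 23.
  x = λ² - 34 - 22 = 529 - 56 ≡ 22; y = λ·(34 - 22) - 14 ≡ 16. → (22, 16)
5P: (22, 16) + (22, 25): same x and y₁ ≡ -y₂, so the sum is O.
5P = O, so the order is 5.

5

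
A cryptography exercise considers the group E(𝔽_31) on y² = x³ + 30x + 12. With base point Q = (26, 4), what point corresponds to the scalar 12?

(5, 15)

Double-and-add on 12 = (1100)₂. Start with Q = (26, 4) for the leading 1-bit.
double: tangent at (26, 4): λ = (3·26² + 30)/(2·4) ≡ 12/8. 8⁻¹ ≡ 4 (mod 31), so λ ≡ 12·4 ≡ 17.
  x = λ² - 26 - 26 = 289 - 52 ≡ 20; y = λ·(26 - 20) - 4 ≡ 5. → (20, 5)
add Q: (20, 5) + (26, 4). λ = (4 - 5)/(26 - 20) ≡ 30/6 mod 31. 6⁻¹ ≡ 26 (mod 31) since 6·26 = 156 ≡ 1, so λ ≡ 5.
  x = λ² - 20 - 26 = 25 - 46 ≡ 10; y = λ·(20 - 10) - 5 ≡ 14. → (10, 14)
double: tangent at (10, 14): λ = (3·10² + 30)/(2·14) ≡ 20/28. 28⁻¹ ≡ 10 (mod 31) since 28·10 = 280 ≡ 1, so λ ≡ 20·10 ≡ 14.
  x = λ² - 10 - 10 = 196 - 20 ≡ 21; y = λ·(10 - 21) - 14 ≡ 18. → (21, 18)
double: tangent at (21, 18): λ = (3·21² + 30)/(2·18) ≡ 20/5. 5⁻¹ ≡ 25 (mod 31), so λ ≡ 20·25 ≡ 4.
  x = λ² - 21 - 21 = 16 - 42 ≡ 5; y = λ·(21 - 5) - 18 ≡ 15. → (5, 15)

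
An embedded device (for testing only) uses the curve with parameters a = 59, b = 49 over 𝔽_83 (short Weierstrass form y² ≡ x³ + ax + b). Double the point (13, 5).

tangent at (13, 5): λ = (3·13² + 59)/(2·5) ≡ 68/10. 10⁻¹ ≡ 25 (mod 83), so λ ≡ 68·25 ≡ 40.
  x = λ² - 13 - 13 = 1600 - 26 ≡ 80; y = λ·(13 - 80) - 5 ≡ 54. → (80, 54)

(80, 54)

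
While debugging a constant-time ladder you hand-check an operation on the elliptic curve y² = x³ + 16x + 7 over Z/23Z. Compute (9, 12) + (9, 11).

The two points share x = 9 and their y-coordinates satisfy 12 + 11 ≡ 0 (mod 23), so they are inverses. Their sum is 𝒪.

O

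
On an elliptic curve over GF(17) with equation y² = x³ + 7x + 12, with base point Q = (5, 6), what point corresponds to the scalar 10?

(2, 0)

Double-and-add on 10 = (1010)₂. Start with Q = (5, 6) for the leading 1-bit.
double: tangent at (5, 6): λ = (3·5² + 7)/(2·6) ≡ 14/12. 12⁻¹ ≡ 10 (mod 17) since 12·10 = 120 ≡ 1, so λ ≡ 14·10 ≡ 4.
  x = λ² - 5 - 5 = 16 - 10 ≡ 6; y = λ·(5 - 6) - 6 ≡ 7. → (6, 7)
double: tangent at (6, 7): λ = (3·6² + 7)/(2·7) ≡ 13/14. 14⁻¹ ≡ 11 (mod 17), so λ ≡ 13·11 ≡ 7.
  x = λ² - 6 - 6 = 49 - 12 ≡ 3; y = λ·(6 - 3) - 7 ≡ 14. → (3, 14)
add Q: (3, 14) + (5, 6). λ = (6 - 14)/(5 - 3) ≡ 9/2 mod 17. 2⁻¹ ≡ 9 (mod 17), so λ ≡ 13.
  x = λ² - 3 - 5 = 169 - 8 ≡ 8; y = λ·(3 - 8) - 14 ≡ 6. → (8, 6)
double: tangent at (8, 6): λ = (3·8² + 7)/(2·6) ≡ 12/12. 12⁻¹ ≡ 10 (mod 17), so λ ≡ 12·10 ≡ 1.
  x = λ² - 8 - 8 = 1 - 16 ≡ 2; y = λ·(8 - 2) - 6 ≡ 0. → (2, 0)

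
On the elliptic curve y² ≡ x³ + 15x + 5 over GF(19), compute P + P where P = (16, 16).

(17, 10)

tangent at (16, 16): λ = (3·16² + 15)/(2·16) ≡ 4/13. 13⁻¹ ≡ 3 (mod 19), so λ ≡ 4·3 ≡ 12.
  x = λ² - 16 - 16 = 144 - 32 ≡ 17; y = λ·(16 - 17) - 16 ≡ 10. → (17, 10)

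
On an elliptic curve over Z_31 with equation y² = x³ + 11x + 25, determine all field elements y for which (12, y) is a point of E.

x³ + 11x + 25 = 1885 ≡ 25 (mod 31).
Square roots of 25 mod 31: 5 and 26 (since 5² = 25 ≡ 25).

5, 26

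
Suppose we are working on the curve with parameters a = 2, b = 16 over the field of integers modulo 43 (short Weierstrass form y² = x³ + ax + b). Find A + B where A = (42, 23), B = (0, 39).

(42, 20)

(42, 23) + (0, 39). λ = (39 - 23)/(0 - 42) ≡ 16/1 mod 43. 1⁻¹ ≡ 1 (mod 43) since 1·1 = 1 ≡ 1, so λ ≡ 16.
  x = λ² - 42 - 0 = 256 - 42 ≡ 42; y = λ·(42 - 42) - 23 ≡ 20. → (42, 20)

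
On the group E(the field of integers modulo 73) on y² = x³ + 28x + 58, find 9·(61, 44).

(14, 37)

Write Q = (61, 44).
Repeated addition: build up to 9Q.
2Q: tangent at (61, 44): λ = (3·61² + 28)/(2·44) ≡ 22/15. 15⁻¹ ≡ 39 (mod 73) since 15·39 = 585 ≡ 1, so λ ≡ 22·39 ≡ 55.
  x = λ² - 61 - 61 = 3025 - 122 ≡ 56; y = λ·(61 - 56) - 44 ≡ 12. → (56, 12)
3Q: (56, 12) + (61, 44). λ = (44 - 12)/(61 - 56) ≡ 32/5 mod 73. 5⁻¹ ≡ 44 (mod 73), so λ ≡ 21.
  x = λ² - 56 - 61 = 441 - 117 ≡ 32; y = λ·(56 - 32) - 12 ≡ 54. → (32, 54)
4Q: (32, 54) + (61, 44). λ = (44 - 54)/(61 - 32) ≡ 63/29 mod 73. 29⁻¹ ≡ 68 (mod 73) since 29·68 = 1972 ≡ 1, so λ ≡ 50.
  x = λ² - 32 - 61 = 2500 - 93 ≡ 71; y = λ·(32 - 71) - 54 ≡ 40. → (71, 40)
5Q: (71, 40) + (61, 44). λ = (44 - 40)/(61 - 71) ≡ 4/63 mod 73. 63⁻¹ ≡ 51 (mod 73) since 63·51 = 3213 ≡ 1, so λ ≡ 58.
  x = λ² - 71 - 61 = 3364 - 132 ≡ 20; y = λ·(71 - 20) - 40 ≡ 71. → (20, 71)
6Q: (20, 71) + (61, 44). λ = (44 - 71)/(61 - 20) ≡ 46/41 mod 73. 41⁻¹ ≡ 57 (mod 73), so λ ≡ 67.
  x = λ² - 20 - 61 = 4489 - 81 ≡ 28; y = λ·(20 - 28) - 71 ≡ 50. → (28, 50)
7Q: (28, 50) + (61, 44). λ = (44 - 50)/(61 - 28) ≡ 67/33 mod 73. 33⁻¹ ≡ 31 (mod 73), so λ ≡ 33.
  x = λ² - 28 - 61 = 1089 - 89 ≡ 51; y = λ·(28 - 51) - 50 ≡ 67. → (51, 67)
8Q: (51, 67) + (61, 44). λ = (44 - 67)/(61 - 51) ≡ 50/10 mod 73. 10⁻¹ ≡ 22 (mod 73), so λ ≡ 5.
  x = λ² - 51 - 61 = 25 - 112 ≡ 59; y = λ·(51 - 59) - 67 ≡ 39. → (59, 39)
9Q: (59, 39) + (61, 44). λ = (44 - 39)/(61 - 59) ≡ 5/2 mod 73. 2⁻¹ ≡ 37 (mod 73), so λ ≡ 39.
  x = λ² - 59 - 61 = 1521 - 120 ≡ 14; y = λ·(59 - 14) - 39 ≡ 37. → (14, 37)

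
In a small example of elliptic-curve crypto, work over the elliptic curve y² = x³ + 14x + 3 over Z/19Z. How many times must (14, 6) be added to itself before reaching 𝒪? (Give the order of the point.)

10

2P: tangent at (14, 6): λ = (3·14² + 14)/(2·6) ≡ 13/12. 12⁻¹ ≡ 8 (mod 19), so λ ≡ 13·8 ≡ 9.
  x = λ² - 14 - 14 = 81 - 28 ≡ 15; y = λ·(14 - 15) - 6 ≡ 4. → (15, 4)
3P: (15, 4) + (14, 6). λ = (6 - 4)/(14 - 15) ≡ 2/18 mod 19. 18⁻¹ ≡ 18 (mod 19), so λ ≡ 17.
  x = λ² - 15 - 14 = 289 - 29 ≡ 13; y = λ·(15 - 13) - 4 ≡ 11. → (13, 11)
4P: (13, 11) + (14, 6). λ = (6 - 11)/(14 - 13) ≡ 14/1 mod 19. 1⁻¹ ≡ 1 (mod 19), so λ ≡ 14.
  x = λ² - 13 - 14 = 196 - 27 ≡ 17; y = λ·(13 - 17) - 11 ≡ 9. → (17, 9)
5P: (17, 9) + (14, 6). λ = (6 - 9)/(14 - 17) ≡ 16/16 mod 19. 16⁻¹ ≡ 6 (mod 19), so λ ≡ 1.
  x = λ² - 17 - 14 = 1 - 31 ≡ 8; y = λ·(17 - 8) - 9 ≡ 0. → (8, 0)
6P: (8, 0) + (14, 6). λ = (6 - 0)/(14 - 8) ≡ 6/6 mod 19. 6⁻¹ ≡ 16 (mod 19), so λ ≡ 1.
  x = λ² - 8 - 14 = 1 - 22 ≡ 17; y = λ·(8 - 17) - 0 ≡ 10. → (17, 10)
7P: (17, 10) + (14, 6). λ = (6 - 10)/(14 - 17) ≡ 15/16 mod 19. 16⁻¹ ≡ 6 (mod 19), so λ ≡ 14.
  x = λ² - 17 - 14 = 196 - 31 ≡ 13; y = λ·(17 - 13) - 10 ≡ 8. → (13, 8)
8P: (13, 8) + (14, 6). λ = (6 - 8)/(14 - 13) ≡ 17/1 mod 19. 1⁻¹ ≡ 1 (mod 19), so λ ≡ 17.
  x = λ² - 13 - 14 = 289 - 27 ≡ 15; y = λ·(13 - 15) - 8 ≡ 15. → (15, 15)
9P: (15, 15) + (14, 6). λ = (6 - 15)/(14 - 15) ≡ 10/18 mod 19. 18⁻¹ ≡ 18 (mod 19) since 18·18 = 324 ≡ 1, so λ ≡ 9.
  x = λ² - 15 - 14 = 81 - 29 ≡ 14; y = λ·(15 - 14) - 15 ≡ 13. → (14, 13)
10P: (14, 13) + (14, 6): same x and y₁ ≡ -y₂, so the sum is 𝒪.
10P = 𝒪, so the order is 10.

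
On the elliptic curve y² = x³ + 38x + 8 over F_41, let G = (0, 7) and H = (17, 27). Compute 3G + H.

(7, 17)

First 3G:
Repeated addition: build up to 3G.
2G: tangent at (0, 7): λ = (3·0² + 38)/(2·7) ≡ 38/14. 14⁻¹ ≡ 3 (mod 41), so λ ≡ 38·3 ≡ 32.
  x = λ² - 0 - 0 = 1024 - 0 ≡ 40; y = λ·(0 - 40) - 7 ≡ 25. → (40, 25)
3G: (40, 25) + (0, 7). λ = (7 - 25)/(0 - 40) ≡ 23/1 mod 41. 1⁻¹ ≡ 1 (mod 41), so λ ≡ 23.
  x = λ² - 40 - 0 = 529 - 40 ≡ 38; y = λ·(40 - 38) - 25 ≡ 21. → (38, 21)
3G = (38, 21).
Finally 3G + H:
(38, 21) + (17, 27). λ = (27 - 21)/(17 - 38) ≡ 6/20 mod 41. 20⁻¹ ≡ 39 (mod 41), so λ ≡ 29.
  x = λ² - 38 - 17 = 841 - 55 ≡ 7; y = λ·(38 - 7) - 21 ≡ 17. → (7, 17)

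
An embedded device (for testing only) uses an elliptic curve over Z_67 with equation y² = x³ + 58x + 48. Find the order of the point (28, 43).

10

2P: tangent at (28, 43): λ = (3·28² + 58)/(2·43) ≡ 65/19. 19⁻¹ ≡ 60 (mod 67), so λ ≡ 65·60 ≡ 14.
  x = λ² - 28 - 28 = 196 - 56 ≡ 6; y = λ·(28 - 6) - 43 ≡ 64. → (6, 64)
3P: (6, 64) + (28, 43). λ = (43 - 64)/(28 - 6) ≡ 46/22 mod 67. 22⁻¹ ≡ 64 (mod 67), so λ ≡ 63.
  x = λ² - 6 - 28 = 3969 - 34 ≡ 49; y = λ·(6 - 49) - 64 ≡ 41. → (49, 41)
4P: (49, 41) + (28, 43). λ = (43 - 41)/(28 - 49) ≡ 2/46 mod 67. 46⁻¹ ≡ 51 (mod 67), so λ ≡ 35.
  x = λ² - 49 - 28 = 1225 - 77 ≡ 9; y = λ·(49 - 9) - 41 ≡ 19. → (9, 19)
5P: (9, 19) + (28, 43). λ = (43 - 19)/(28 - 9) ≡ 24/19 mod 67. 19⁻¹ ≡ 60 (mod 67) since 19·60 = 1140 ≡ 1, so λ ≡ 33.
  x = λ² - 9 - 28 = 1089 - 37 ≡ 47; y = λ·(9 - 47) - 19 ≡ 0. → (47, 0)
6P: (47, 0) + (28, 43). λ = (43 - 0)/(28 - 47) ≡ 43/48 mod 67. 48⁻¹ ≡ 7 (mod 67), so λ ≡ 33.
  x = λ² - 47 - 28 = 1089 - 75 ≡ 9; y = λ·(47 - 9) - 0 ≡ 48. → (9, 48)
7P: (9, 48) + (28, 43). λ = (43 - 48)/(28 - 9) ≡ 62/19 mod 67. 19⁻¹ ≡ 60 (mod 67) since 19·60 = 1140 ≡ 1, so λ ≡ 35.
  x = λ² - 9 - 28 = 1225 - 37 ≡ 49; y = λ·(9 - 49) - 48 ≡ 26. → (49, 26)
8P: (49, 26) + (28, 43). λ = (43 - 26)/(28 - 49) ≡ 17/46 mod 67. 46⁻¹ ≡ 51 (mod 67) since 46·51 = 2346 ≡ 1, so λ ≡ 63.
  x = λ² - 49 - 28 = 3969 - 77 ≡ 6; y = λ·(49 - 6) - 26 ≡ 3. → (6, 3)
9P: (6, 3) + (28, 43). λ = (43 - 3)/(28 - 6) ≡ 40/22 mod 67. 22⁻¹ ≡ 64 (mod 67), so λ ≡ 14.
  x = λ² - 6 - 28 = 196 - 34 ≡ 28; y = λ·(6 - 28) - 3 ≡ 24. → (28, 24)
10P: (28, 24) + (28, 43): same x and y₁ ≡ -y₂, so the sum is ∞.
10P = ∞, so the order is 10.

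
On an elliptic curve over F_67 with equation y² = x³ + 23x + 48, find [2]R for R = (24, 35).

tangent at (24, 35): λ = (3·24² + 23)/(2·35) ≡ 9/3. 3⁻¹ ≡ 45 (mod 67), so λ ≡ 9·45 ≡ 3.
  x = λ² - 24 - 24 = 9 - 48 ≡ 28; y = λ·(24 - 28) - 35 ≡ 20. → (28, 20)

(28, 20)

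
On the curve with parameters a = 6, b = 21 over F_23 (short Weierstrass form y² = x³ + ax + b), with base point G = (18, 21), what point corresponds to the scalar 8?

(18, 2)

Repeated addition: build up to 8G.
2G: tangent at (18, 21): λ = (3·18² + 6)/(2·21) ≡ 12/19. 19⁻¹ ≡ 17 (mod 23) since 19·17 = 323 ≡ 1, so λ ≡ 12·17 ≡ 20.
  x = λ² - 18 - 18 = 400 - 36 ≡ 19; y = λ·(18 - 19) - 21 ≡ 5. → (19, 5)
3G: (19, 5) + (18, 21). λ = (21 - 5)/(18 - 19) ≡ 16/22 mod 23. 22⁻¹ ≡ 22 (mod 23), so λ ≡ 7.
  x = λ² - 19 - 18 = 49 - 37 ≡ 12; y = λ·(19 - 12) - 5 ≡ 21. → (12, 21)
4G: (12, 21) + (18, 21). λ = (21 - 21)/(18 - 12) ≡ 0/6 mod 23. 6⁻¹ ≡ 4 (mod 23) since 6·4 = 24 ≡ 1, so λ ≡ 0.
  x = λ² - 12 - 18 = 0 - 30 ≡ 16; y = λ·(12 - 16) - 21 ≡ 2. → (16, 2)
5G: (16, 2) + (18, 21). λ = (21 - 2)/(18 - 16) ≡ 19/2 mod 23. 2⁻¹ ≡ 12 (mod 23) since 2·12 = 24 ≡ 1, so λ ≡ 21.
  x = λ² - 16 - 18 = 441 - 34 ≡ 16; y = λ·(16 - 16) - 2 ≡ 21. → (16, 21)
6G: (16, 21) + (18, 21). λ = (21 - 21)/(18 - 16) ≡ 0/2 mod 23. 2⁻¹ ≡ 12 (mod 23), so λ ≡ 0.
  x = λ² - 16 - 18 = 0 - 34 ≡ 12; y = λ·(16 - 12) - 21 ≡ 2. → (12, 2)
7G: (12, 2) + (18, 21). λ = (21 - 2)/(18 - 12) ≡ 19/6 mod 23. 6⁻¹ ≡ 4 (mod 23), so λ ≡ 7.
  x = λ² - 12 - 18 = 49 - 30 ≡ 19; y = λ·(12 - 19) - 2 ≡ 18. → (19, 18)
8G: (19, 18) + (18, 21). λ = (21 - 18)/(18 - 19) ≡ 3/22 mod 23. 22⁻¹ ≡ 22 (mod 23) since 22·22 = 484 ≡ 1, so λ ≡ 20.
  x = λ² - 19 - 18 = 400 - 37 ≡ 18; y = λ·(19 - 18) - 18 ≡ 2. → (18, 2)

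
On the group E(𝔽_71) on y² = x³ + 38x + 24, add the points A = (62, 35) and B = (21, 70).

(62, 35) + (21, 70). λ = (70 - 35)/(21 - 62) ≡ 35/30 mod 71. 30⁻¹ ≡ 45 (mod 71), so λ ≡ 13.
  x = λ² - 62 - 21 = 169 - 83 ≡ 15; y = λ·(62 - 15) - 35 ≡ 8. → (15, 8)

(15, 8)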